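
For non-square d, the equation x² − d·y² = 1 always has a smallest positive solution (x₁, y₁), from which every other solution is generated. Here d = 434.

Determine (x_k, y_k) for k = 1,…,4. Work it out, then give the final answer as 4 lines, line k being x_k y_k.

125 6
31249 1500
7812125 374994
1953000001 93747000

√434 = [20; 1,4,1,40, …], period ℓ=4 (even) → k=3
i=0: a=20 ⇒ p=20, q=1
i=1: a=1 ⇒ p=21, q=1
i=2: a=4 ⇒ p=104, q=5
i=3: a=1 ⇒ p=125, q=6
→ (125, 6).  Check: 125²=15625, 434·6²=15624, difference 1.
(x_2, y_2) = (125·125 + 434·6·6, 125·6 + 6·125) = (31249, 1500)
(x_3, y_3) = (125·31249 + 434·6·1500, 125·1500 + 6·31249) = (7812125, 374994)
(x_4, y_4) = (125·7812125 + 434·6·374994, 125·374994 + 6·7812125) = (1953000001, 93747000)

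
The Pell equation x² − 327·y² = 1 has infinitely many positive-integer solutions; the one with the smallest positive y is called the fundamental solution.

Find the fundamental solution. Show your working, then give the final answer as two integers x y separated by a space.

[18; 12,36] for √327; ℓ=2 ⇒ convergent index 1
step 0: (18, 1)  from 18·(1,0) + (0,1)
step 1: (217, 12)  from 12·(18,1) + (1,0)
(x₁, y₁) = (217, 12);  217² − 327·12² = 1 ✓

217 12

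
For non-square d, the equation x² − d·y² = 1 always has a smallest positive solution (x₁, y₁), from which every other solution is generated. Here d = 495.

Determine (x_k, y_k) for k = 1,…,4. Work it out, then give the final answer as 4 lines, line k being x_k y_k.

√495 = [22; 4,44, …], period ℓ=2 (even) → k=1
a_0=22:  p_0=22·1+0=22,  q_0=22·0+1=1
a_1=4:  p_1=4·22+1=89,  q_1=4·1+0=4
(x₁, y₁) = (89, 4);  89² − 495·4² = 1 ✓
k=2:  x_2 = 89·89+495·4·4 = 15841,  y_2 = 89·4+4·89 = 712
k=3:  x_3 = 89·15841+495·4·712 = 2819609,  y_3 = 89·712+4·15841 = 126732
k=4:  x_4 = 89·2819609+495·4·126732 = 501874561,  y_4 = 89·126732+4·2819609 = 22557584

89 4
15841 712
2819609 126732
501874561 22557584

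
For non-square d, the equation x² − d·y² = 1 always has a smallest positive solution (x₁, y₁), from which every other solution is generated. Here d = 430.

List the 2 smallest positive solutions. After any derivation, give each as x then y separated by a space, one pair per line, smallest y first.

2862251 138030
16384961574001 790153011060

√430 → a₀=20, period (1,2,1,3,1,…,2,1,40); ℓ=14 even so k=13
a_0=20:  p_0=20·1+0=20,  q_0=20·0+1=1
…
a_3=1:  p_3=1·62+21=83,  q_3=1·3+1=4
a_4=3:  p_4=3·83+62=311,  q_4=3·4+3=15
a_5=1:  p_5=1·311+83=394,  q_5=1·15+4=19
…
a_8=6:  p_8=6·21794+2675=133439,  q_8=6·1051+129=6435
…
a_11=1:  p_11=1·599138+155233=754371,  q_11=1·28893+7486=36379
a_12=2:  p_12=2·754371+599138=2107880,  q_12=2·36379+28893=101651
a_13=1:  p_13=1·2107880+754371=2862251,  q_13=1·101651+36379=138030
fundamental: x₁=2862251, y₁=138030  (since 8192480787001 − 430·19052280900 = 1)
n=2: (2862251,138030)∘(2862251,138030) = (2862251·2862251+430·138030·138030, 2862251·138030+138030·2862251) = (16384961574001,790153011060)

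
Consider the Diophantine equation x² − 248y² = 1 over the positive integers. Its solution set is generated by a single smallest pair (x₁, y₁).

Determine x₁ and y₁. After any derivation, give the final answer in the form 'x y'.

√248 = [15; 1,2,1,30, …], period ℓ=4 (even) → k=3
i=0: a=15 ⇒ p=15, q=1
i=1: a=1 ⇒ p=16, q=1
i=2: a=2 ⇒ p=47, q=3
i=3: a=1 ⇒ p=63, q=4
fundamental: x₁=63, y₁=4  (since 3969 − 248·16 = 1)

63 4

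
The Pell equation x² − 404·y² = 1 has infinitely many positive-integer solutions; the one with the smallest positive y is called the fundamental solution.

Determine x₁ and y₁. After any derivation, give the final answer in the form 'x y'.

201 10

d=404: √d = [20; 10,40] (ℓ=2, even), read p_1/q_1
step 0: (20, 1)  from 20·(1,0) + (0,1)
step 1: (201, 10)  from 10·(20,1) + (1,0)
(x₁, y₁) = (201, 10);  201² − 404·10² = 1 ✓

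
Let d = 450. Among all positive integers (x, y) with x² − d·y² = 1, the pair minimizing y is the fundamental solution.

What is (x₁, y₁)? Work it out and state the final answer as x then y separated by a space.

19601 924

d=450: √d = [21; 4,1,2,4,2,1,4,42] (ℓ=8, even), read p_7/q_7
a_0=21:  p_0=21·1+0=21,  q_0=21·0+1=1
a_1=4:  p_1=4·21+1=85,  q_1=4·1+0=4
…
a_6=1:  p_6=1·2885+1294=4179,  q_6=1·136+61=197
a_7=4:  p_7=4·4179+2885=19601,  q_7=4·197+136=924
fundamental: x₁=19601, y₁=924  (since 384199201 − 450·853776 = 1)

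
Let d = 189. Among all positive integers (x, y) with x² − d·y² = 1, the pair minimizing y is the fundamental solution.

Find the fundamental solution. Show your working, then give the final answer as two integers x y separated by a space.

[13; 1,2,1,26] for √189; ℓ=4 ⇒ convergent index 3
i=0: a=13 ⇒ p=13, q=1
i=1: a=1 ⇒ p=14, q=1
i=2: a=2 ⇒ p=41, q=3
i=3: a=1 ⇒ p=55, q=4
fundamental: x₁=55, y₁=4  (since 3025 − 189·16 = 1)

55 4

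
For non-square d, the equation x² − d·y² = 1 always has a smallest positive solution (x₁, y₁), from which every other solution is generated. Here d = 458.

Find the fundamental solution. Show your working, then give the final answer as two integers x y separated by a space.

22899 1070

√458 = [21; 2,2,42, …], period ℓ=3 (odd) → k=5
a_0=21:  p_0=21·1+0=21,  q_0=21·0+1=1
a_1=2:  p_1=2·21+1=43,  q_1=2·1+0=2
a_2=2:  p_2=2·43+21=107,  q_2=2·2+1=5
…
a_4=2:  p_4=2·4537+107=9181,  q_4=2·212+5=429
a_5=2:  p_5=2·9181+4537=22899,  q_5=2·429+212=1070
→ (22899, 1070).  Check: 22899²=524364201, 458·1070²=524364200, difference 1.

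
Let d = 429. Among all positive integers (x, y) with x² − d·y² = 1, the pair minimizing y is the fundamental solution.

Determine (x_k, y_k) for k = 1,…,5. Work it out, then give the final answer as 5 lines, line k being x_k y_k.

1524095 73584
4645731138049 224298012960
14161071197688057215 683702960124468816
43165635614076113391052801 2084056526021580302230080
131577058822456507006275549422975 6352600262053037158494583086384

[20; 1,2,2,9,1,12,1,9,2,2,1,40] for √429; ℓ=12 ⇒ convergent index 11
step 0: (20, 1)  from 20·(1,0) + (0,1)
step 1: (21, 1)  from 1·(20,1) + (1,0)
…
step 4: (1367, 66)  from 9·(145,7) + (62,3)
step 5: (1512, 73)  from 1·(1367,66) + (145,7)
…
step 7: (21023, 1015)  from 1·(19511,942) + (1512,73)
…
step 9: (438459, 21169)  from 2·(208718,10077) + (21023,1015)
step 10: (1085636, 52415)  from 2·(438459,21169) + (208718,10077)
step 11: (1524095, 73584)  from 1·(1085636,52415) + (438459,21169)
fundamental: x₁=1524095, y₁=73584  (since 2322865569025 − 429·5414605056 = 1)
n=2: (1524095,73584)∘(1524095,73584) = (1524095·1524095+429·73584·73584, 1524095·73584+73584·1524095) = (4645731138049,224298012960)
n=3: (4645731138049,224298012960)∘(1524095,73584) = (1524095·4645731138049+429·73584·224298012960, 1524095·224298012960+73584·4645731138049) = (14161071197688057215,683702960124468816)
n=4: (14161071197688057215,683702960124468816)∘(1524095,73584) = (1524095·14161071197688057215+429·73584·683702960124468816, 1524095·683702960124468816+73584·14161071197688057215) = (43165635614076113391052801,2084056526021580302230080)
n=5: (43165635614076113391052801,2084056526021580302230080)∘(1524095,73584) = (1524095·43165635614076113391052801+429·73584·2084056526021580302230080, 1524095·2084056526021580302230080+73584·43165635614076113391052801) = (131577058822456507006275549422975,6352600262053037158494583086384)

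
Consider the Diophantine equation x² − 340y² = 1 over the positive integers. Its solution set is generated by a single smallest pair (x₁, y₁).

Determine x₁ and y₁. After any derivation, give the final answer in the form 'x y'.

285769 15498

[18; 2,3,1,1,1,…,3,2,36] for √340; ℓ=14 ⇒ convergent index 13
i=0: a=18 ⇒ p=18, q=1
i=1: a=2 ⇒ p=37, q=2
i=2: a=3 ⇒ p=129, q=7
i=3: a=1 ⇒ p=166, q=9
…
i=5: a=1 ⇒ p=461, q=25
i=6: a=1 ⇒ p=756, q=41
i=7: a=8 ⇒ p=6509, q=353
i=8: a=1 ⇒ p=7265, q=394
i=9: a=1 ⇒ p=13774, q=747
…
i=11: a=1 ⇒ p=34813, q=1888
i=12: a=3 ⇒ p=125478, q=6805
i=13: a=2 ⇒ p=285769, q=15498
fundamental: x₁=285769, y₁=15498  (since 81663921361 − 340·240188004 = 1)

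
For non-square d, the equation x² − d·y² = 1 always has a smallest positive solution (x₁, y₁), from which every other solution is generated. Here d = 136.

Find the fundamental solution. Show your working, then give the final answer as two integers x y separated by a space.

√136 = [11; 1,1,1,22, …], period ℓ=4 (even) → k=3
step 0: (11, 1)  from 11·(1,0) + (0,1)
…
step 2: (23, 2)  from 1·(12,1) + (11,1)
step 3: (35, 3)  from 1·(23,2) + (12,1)
→ (35, 3).  Check: 35²=1225, 136·3²=1224, difference 1.

35 3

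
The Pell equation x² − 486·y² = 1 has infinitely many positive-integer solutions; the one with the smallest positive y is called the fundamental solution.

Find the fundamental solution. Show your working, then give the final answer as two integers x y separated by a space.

[22; 22,44] for √486; ℓ=2 ⇒ convergent index 1
k=0  a_k=22  p_k/q_k = 22/1
k=1  a_k=22  p_k/q_k = 485/22
(x₁, y₁) = (485, 22);  485² − 486·22² = 1 ✓

485 22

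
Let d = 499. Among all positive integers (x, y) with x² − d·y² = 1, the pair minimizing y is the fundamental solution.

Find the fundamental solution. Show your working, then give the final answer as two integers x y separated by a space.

4490 201

[22; 2,1,21,1,2,44] for √499; ℓ=6 ⇒ convergent index 5
k=0  a_k=22  p_k/q_k = 22/1
…
k=2  a_k=1  p_k/q_k = 67/3
…
k=4  a_k=1  p_k/q_k = 1519/68
k=5  a_k=2  p_k/q_k = 4490/201
fundamental: x₁=4490, y₁=201  (since 20160100 − 499·40401 = 1)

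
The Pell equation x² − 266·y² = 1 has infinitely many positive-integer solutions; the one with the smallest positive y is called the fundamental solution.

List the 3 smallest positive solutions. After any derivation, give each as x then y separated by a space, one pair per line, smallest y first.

685 42
938449 57540
1285674445 78829758

[16; 3,4,3,32] for √266; ℓ=4 ⇒ convergent index 3
i=0: a=16 ⇒ p=16, q=1
i=1: a=3 ⇒ p=49, q=3
i=2: a=4 ⇒ p=212, q=13
i=3: a=3 ⇒ p=685, q=42
fundamental: x₁=685, y₁=42  (since 469225 − 266·1764 = 1)
(x_2, y_2) = (685·685 + 266·42·42, 685·42 + 42·685) = (938449, 57540)
(x_3, y_3) = (685·938449 + 266·42·57540, 685·57540 + 42·938449) = (1285674445, 78829758)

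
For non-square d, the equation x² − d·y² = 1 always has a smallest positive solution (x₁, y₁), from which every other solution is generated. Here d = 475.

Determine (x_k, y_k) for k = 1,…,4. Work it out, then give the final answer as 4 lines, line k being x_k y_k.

57799 2652
6681448801 306565896
772362118440199 35438404443156
89283516160768675201 4096608676513381392

√475 → a₀=21, period (1,3,1,6,2,6,1,3,1,42); ℓ=10 even so k=9
step 0: (21, 1)  from 21·(1,0) + (0,1)
step 1: (22, 1)  from 1·(21,1) + (1,0)
step 2: (87, 4)  from 3·(22,1) + (21,1)
step 3: (109, 5)  from 1·(87,4) + (22,1)
…
step 5: (1591, 73)  from 2·(741,34) + (109,5)
…
step 7: (11878, 545)  from 1·(10287,472) + (1591,73)
step 8: (45921, 2107)  from 3·(11878,545) + (10287,472)
step 9: (57799, 2652)  from 1·(45921,2107) + (11878,545)
fundamental: x₁=57799, y₁=2652  (since 3340724401 − 475·7033104 = 1)
n=2: (57799,2652)∘(57799,2652) = (57799·57799+475·2652·2652, 57799·2652+2652·57799) = (6681448801,306565896)
n=3: (6681448801,306565896)∘(57799,2652) = (57799·6681448801+475·2652·306565896, 57799·306565896+2652·6681448801) = (772362118440199,35438404443156)
n=4: (772362118440199,35438404443156)∘(57799,2652) = (57799·772362118440199+475·2652·35438404443156, 57799·35438404443156+2652·772362118440199) = (89283516160768675201,4096608676513381392)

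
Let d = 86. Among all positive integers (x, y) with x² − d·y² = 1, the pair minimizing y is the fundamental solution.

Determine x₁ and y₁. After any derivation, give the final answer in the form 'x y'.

√86 → a₀=9, period (3,1,1,1,8,1,1,1,3,18); ℓ=10 even so k=9
k=0  a_k=9  p_k/q_k = 9/1
…
k=2  a_k=1  p_k/q_k = 37/4
k=3  a_k=1  p_k/q_k = 65/7
k=4  a_k=1  p_k/q_k = 102/11
k=5  a_k=8  p_k/q_k = 881/95
k=6  a_k=1  p_k/q_k = 983/106
…
k=8  a_k=1  p_k/q_k = 2847/307
k=9  a_k=3  p_k/q_k = 10405/1122
fundamental: x₁=10405, y₁=1122  (since 108264025 − 86·1258884 = 1)

10405 1122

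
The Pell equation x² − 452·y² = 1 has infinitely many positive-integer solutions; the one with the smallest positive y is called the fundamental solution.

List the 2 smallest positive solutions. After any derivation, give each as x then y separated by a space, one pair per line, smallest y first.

1204353 56648
2900932297217 136448377488

√452 = [21; 3,1,5,3,10,3,5,1,3,42, …], period ℓ=10 (even) → k=9
step 0: (21, 1)  from 21·(1,0) + (0,1)
step 1: (64, 3)  from 3·(21,1) + (1,0)
…
step 3: (489, 23)  from 5·(85,4) + (64,3)
step 4: (1552, 73)  from 3·(489,23) + (85,4)
…
step 6: (49579, 2332)  from 3·(16009,753) + (1552,73)
step 7: (263904, 12413)  from 5·(49579,2332) + (16009,753)
step 8: (313483, 14745)  from 1·(263904,12413) + (49579,2332)
step 9: (1204353, 56648)  from 3·(313483,14745) + (263904,12413)
→ (1204353, 56648).  Check: 1204353²=1450466148609, 452·56648²=1450466148608, difference 1.
n=2: (1204353,56648)∘(1204353,56648) = (1204353·1204353+452·56648·56648, 1204353·56648+56648·1204353) = (2900932297217,136448377488)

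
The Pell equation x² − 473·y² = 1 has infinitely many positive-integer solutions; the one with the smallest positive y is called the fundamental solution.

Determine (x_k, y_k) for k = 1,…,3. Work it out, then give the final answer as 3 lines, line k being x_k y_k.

√473 → a₀=21, period (1,2,1,42); ℓ=4 even so k=3
a_0=21:  p_0=21·1+0=21,  q_0=21·0+1=1
a_1=1:  p_1=1·21+1=22,  q_1=1·1+0=1
a_2=2:  p_2=2·22+21=65,  q_2=2·1+1=3
a_3=1:  p_3=1·65+22=87,  q_3=1·3+1=4
fundamental: x₁=87, y₁=4  (since 7569 − 473·16 = 1)
(87+4√473)^2 = 15137 + 696√473
(87+4√473)^3 = 2633751 + 121100√473

87 4
15137 696
2633751 121100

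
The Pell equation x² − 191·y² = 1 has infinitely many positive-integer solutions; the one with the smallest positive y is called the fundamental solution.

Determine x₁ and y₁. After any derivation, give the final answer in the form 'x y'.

8994000 650783

√191 → a₀=13, period (1,4,1,1,3,…,4,1,26); ℓ=16 even so k=15
a_0=13:  p_0=13·1+0=13,  q_0=13·0+1=1
a_1=1:  p_1=1·13+1=14,  q_1=1·1+0=1
…
a_4=1:  p_4=1·83+69=152,  q_4=1·6+5=11
a_5=3:  p_5=3·152+83=539,  q_5=3·11+6=39
a_6=2:  p_6=2·539+152=1230,  q_6=2·39+11=89
a_7=2:  p_7=2·1230+539=2999,  q_7=2·89+39=217
…
a_9=2:  p_9=2·40217+2999=83433,  q_9=2·2910+217=6037
a_10=2:  p_10=2·83433+40217=207083,  q_10=2·6037+2910=14984
a_11=3:  p_11=3·207083+83433=704682,  q_11=3·14984+6037=50989
a_12=1:  p_12=1·704682+207083=911765,  q_12=1·50989+14984=65973
a_13=1:  p_13=1·911765+704682=1616447,  q_13=1·65973+50989=116962
a_14=4:  p_14=4·1616447+911765=7377553,  q_14=4·116962+65973=533821
a_15=1:  p_15=1·7377553+1616447=8994000,  q_15=1·533821+116962=650783
→ (8994000, 650783).  Check: 8994000²=80892036000000, 191·650783²=80892035999999, difference 1.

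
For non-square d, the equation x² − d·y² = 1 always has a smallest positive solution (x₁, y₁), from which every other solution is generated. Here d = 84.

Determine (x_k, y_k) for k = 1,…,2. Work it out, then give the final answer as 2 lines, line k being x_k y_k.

√84 → a₀=9, period (6,18); ℓ=2 even so k=1
a_0=9:  p_0=9·1+0=9,  q_0=9·0+1=1
a_1=6:  p_1=6·9+1=55,  q_1=6·1+0=6
(x₁, y₁) = (55, 6);  55² − 84·6² = 1 ✓
(55+6√84)^2 = 6049 + 660√84

55 6
6049 660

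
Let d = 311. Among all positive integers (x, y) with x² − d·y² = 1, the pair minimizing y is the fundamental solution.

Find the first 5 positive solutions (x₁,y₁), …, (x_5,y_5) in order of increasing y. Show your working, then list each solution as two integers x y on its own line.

16883880 957397
570130807708799 32329152120720
19252040283316857636360 1091683049815963029803
650098275797375082487964044801 36863691222253451430108430560
21952362553539551163393489436611779400 1244804277907160115380508441163715797

d=311: √d = [17; 1,1,1,2,1,…,1,1,34] (ℓ=16, even), read p_15/q_15
k=0  a_k=17  p_k/q_k = 17/1
…
k=6  a_k=6  p_k/q_k = 1305/74
…
k=9  a_k=3  p_k/q_k = 217583/12338
k=10  a_k=6  p_k/q_k = 1376656/78063
k=11  a_k=1  p_k/q_k = 1594239/90401
…
k=13  a_k=1  p_k/q_k = 6159373/349266
k=14  a_k=1  p_k/q_k = 10724507/608131
k=15  a_k=1  p_k/q_k = 16883880/957397
→ (16883880, 957397).  Check: 16883880²=285065403854400, 311·957397²=285065403854399, difference 1.
(x_2, y_2) = (16883880·16883880 + 311·957397·957397, 16883880·957397 + 957397·16883880) = (570130807708799, 32329152120720)
(x_3, y_3) = (16883880·570130807708799 + 311·957397·32329152120720, 16883880·32329152120720 + 957397·570130807708799) = (19252040283316857636360, 1091683049815963029803)
(x_4, y_4) = (16883880·19252040283316857636360 + 311·957397·1091683049815963029803, 16883880·1091683049815963029803 + 957397·19252040283316857636360) = (650098275797375082487964044801, 36863691222253451430108430560)
(x_5, y_5) = (16883880·650098275797375082487964044801 + 311·957397·36863691222253451430108430560, 16883880·36863691222253451430108430560 + 957397·650098275797375082487964044801) = (21952362553539551163393489436611779400, 1244804277907160115380508441163715797)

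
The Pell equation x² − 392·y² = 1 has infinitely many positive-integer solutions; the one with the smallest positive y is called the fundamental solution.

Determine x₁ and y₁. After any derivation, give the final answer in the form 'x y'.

99 5

[19; 1,3,1,38] for √392; ℓ=4 ⇒ convergent index 3
a_0=19:  p_0=19·1+0=19,  q_0=19·0+1=1
a_1=1:  p_1=1·19+1=20,  q_1=1·1+0=1
a_2=3:  p_2=3·20+19=79,  q_2=3·1+1=4
a_3=1:  p_3=1·79+20=99,  q_3=1·4+1=5
(x₁, y₁) = (99, 5);  99² − 392·5² = 1 ✓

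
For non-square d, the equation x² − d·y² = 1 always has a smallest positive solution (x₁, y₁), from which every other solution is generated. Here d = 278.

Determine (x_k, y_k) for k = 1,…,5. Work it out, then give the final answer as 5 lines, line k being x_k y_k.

√278 = [16; 1,2,16,2,1,32, …], period ℓ=6 (even) → k=5
i=0: a=16 ⇒ p=16, q=1
i=1: a=1 ⇒ p=17, q=1
i=2: a=2 ⇒ p=50, q=3
…
i=4: a=2 ⇒ p=1684, q=101
i=5: a=1 ⇒ p=2501, q=150
fundamental: x₁=2501, y₁=150  (since 6255001 − 278·22500 = 1)
n=2: (2501,150)∘(2501,150) = (2501·2501+278·150·150, 2501·150+150·2501) = (12510001,750300)
n=3: (12510001,750300)∘(2501,150) = (2501·12510001+278·150·750300, 2501·750300+150·12510001) = (62575022501,3753000450)
n=4: (62575022501,3753000450)∘(2501,150) = (2501·62575022501+278·150·3753000450, 2501·3753000450+150·62575022501) = (313000250040001,18772507500600)
n=5: (313000250040001,18772507500600)∘(2501,150) = (2501·313000250040001+278·150·18772507500600, 2501·18772507500600+150·313000250040001) = (1565627188125062501,93900078765000750)

2501 150
12510001 750300
62575022501 3753000450
313000250040001 18772507500600
1565627188125062501 93900078765000750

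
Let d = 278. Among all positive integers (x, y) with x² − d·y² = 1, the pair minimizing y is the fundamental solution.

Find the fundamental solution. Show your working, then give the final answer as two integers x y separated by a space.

√278 = [16; 1,2,16,2,1,32, …], period ℓ=6 (even) → k=5
k=0  a_k=16  p_k/q_k = 16/1
…
k=2  a_k=2  p_k/q_k = 50/3
…
k=4  a_k=2  p_k/q_k = 1684/101
k=5  a_k=1  p_k/q_k = 2501/150
→ (2501, 150).  Check: 2501²=6255001, 278·150²=6255000, difference 1.

2501 150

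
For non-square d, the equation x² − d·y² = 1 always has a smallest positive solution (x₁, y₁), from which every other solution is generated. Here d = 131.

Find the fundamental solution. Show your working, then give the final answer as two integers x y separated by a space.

√131 = [11; 2,4,11,4,2,22, …], period ℓ=6 (even) → k=5
step 0: (11, 1)  from 11·(1,0) + (0,1)
…
step 2: (103, 9)  from 4·(23,2) + (11,1)
…
step 4: (4727, 413)  from 4·(1156,101) + (103,9)
step 5: (10610, 927)  from 2·(4727,413) + (1156,101)
→ (10610, 927).  Check: 10610²=112572100, 131·927²=112572099, difference 1.

10610 927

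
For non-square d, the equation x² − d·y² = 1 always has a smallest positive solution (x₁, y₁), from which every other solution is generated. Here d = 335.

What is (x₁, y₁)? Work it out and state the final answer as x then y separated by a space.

604 33

√335 = [18; 3,3,3,36, …], period ℓ=4 (even) → k=3
i=0: a=18 ⇒ p=18, q=1
i=1: a=3 ⇒ p=55, q=3
i=2: a=3 ⇒ p=183, q=10
i=3: a=3 ⇒ p=604, q=33
fundamental: x₁=604, y₁=33  (since 364816 − 335·1089 = 1)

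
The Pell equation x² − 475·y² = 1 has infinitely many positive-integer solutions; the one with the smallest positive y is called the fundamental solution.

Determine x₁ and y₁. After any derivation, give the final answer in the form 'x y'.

57799 2652

d=475: √d = [21; 1,3,1,6,2,6,1,3,1,42] (ℓ=10, even), read p_9/q_9
i=0: a=21 ⇒ p=21, q=1
i=1: a=1 ⇒ p=22, q=1
i=2: a=3 ⇒ p=87, q=4
…
i=8: a=3 ⇒ p=45921, q=2107
i=9: a=1 ⇒ p=57799, q=2652
(x₁, y₁) = (57799, 2652);  57799² − 475·2652² = 1 ✓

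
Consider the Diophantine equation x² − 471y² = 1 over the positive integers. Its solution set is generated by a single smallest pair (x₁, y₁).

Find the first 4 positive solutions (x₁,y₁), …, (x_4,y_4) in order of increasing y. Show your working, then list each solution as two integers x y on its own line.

7838695 361188
122890278606049 5662485139320
1926598824915678693415 88772987898323613612
30204041151744689101078780801 1391728752747293974319493360

[21; 1,2,2,1,3,…,2,1,42] for √471; ℓ=14 ⇒ convergent index 13
i=0: a=21 ⇒ p=21, q=1
…
i=7: a=14 ⇒ p=48809, q=2249
…
i=12: a=2 ⇒ p=5506953, q=253747
i=13: a=1 ⇒ p=7838695, q=361188
fundamental: x₁=7838695, y₁=361188  (since 61445139303025 − 471·130456771344 = 1)
k=2:  x_2 = 7838695·7838695+471·361188·361188 = 122890278606049,  y_2 = 7838695·361188+361188·7838695 = 5662485139320
k=3:  x_3 = 7838695·122890278606049+471·361188·5662485139320 = 1926598824915678693415,  y_3 = 7838695·5662485139320+361188·122890278606049 = 88772987898323613612
k=4:  x_4 = 7838695·1926598824915678693415+471·361188·88772987898323613612 = 30204041151744689101078780801,  y_4 = 7838695·88772987898323613612+361188·1926598824915678693415 = 1391728752747293974319493360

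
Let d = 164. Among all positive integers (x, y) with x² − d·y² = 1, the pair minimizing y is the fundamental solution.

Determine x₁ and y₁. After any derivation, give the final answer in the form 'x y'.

[12; 1,4,6,4,1,24] for √164; ℓ=6 ⇒ convergent index 5
step 0: (12, 1)  from 12·(1,0) + (0,1)
step 1: (13, 1)  from 1·(12,1) + (1,0)
…
step 4: (1652, 129)  from 4·(397,31) + (64,5)
step 5: (2049, 160)  from 1·(1652,129) + (397,31)
→ (2049, 160).  Check: 2049²=4198401, 164·160²=4198400, difference 1.

2049 160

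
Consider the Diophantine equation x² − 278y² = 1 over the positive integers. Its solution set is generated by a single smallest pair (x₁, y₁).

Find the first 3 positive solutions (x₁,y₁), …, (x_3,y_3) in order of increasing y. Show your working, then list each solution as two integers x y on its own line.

√278 → a₀=16, period (1,2,16,2,1,32); ℓ=6 even so k=5
a_0=16:  p_0=16·1+0=16,  q_0=16·0+1=1
…
a_3=16:  p_3=16·50+17=817,  q_3=16·3+1=49
a_4=2:  p_4=2·817+50=1684,  q_4=2·49+3=101
a_5=1:  p_5=1·1684+817=2501,  q_5=1·101+49=150
fundamental: x₁=2501, y₁=150  (since 6255001 − 278·22500 = 1)
n=2: (2501,150)∘(2501,150) = (2501·2501+278·150·150, 2501·150+150·2501) = (12510001,750300)
n=3: (12510001,750300)∘(2501,150) = (2501·12510001+278·150·750300, 2501·750300+150·12510001) = (62575022501,3753000450)

2501 150
12510001 750300
62575022501 3753000450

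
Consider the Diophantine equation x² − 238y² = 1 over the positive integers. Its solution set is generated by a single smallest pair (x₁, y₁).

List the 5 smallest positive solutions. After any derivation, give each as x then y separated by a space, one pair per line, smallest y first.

11663 756
272051137 17634456
6345864809999 411341319900
148023642285985537 9594947610352944
3452799473617033826063 223811747547751451844

[15; 2,2,1,14,1,2,2,30] for √238; ℓ=8 ⇒ convergent index 7
step 0: (15, 1)  from 15·(1,0) + (0,1)
…
step 2: (77, 5)  from 2·(31,2) + (15,1)
…
step 4: (1589, 103)  from 14·(108,7) + (77,5)
step 5: (1697, 110)  from 1·(1589,103) + (108,7)
step 6: (4983, 323)  from 2·(1697,110) + (1589,103)
step 7: (11663, 756)  from 2·(4983,323) + (1697,110)
fundamental: x₁=11663, y₁=756  (since 136025569 − 238·571536 = 1)
(x_2, y_2) = (11663·11663 + 238·756·756, 11663·756 + 756·11663) = (272051137, 17634456)
(x_3, y_3) = (11663·272051137 + 238·756·17634456, 11663·17634456 + 756·272051137) = (6345864809999, 411341319900)
(x_4, y_4) = (11663·6345864809999 + 238·756·411341319900, 11663·411341319900 + 756·6345864809999) = (148023642285985537, 9594947610352944)
(x_5, y_5) = (11663·148023642285985537 + 238·756·9594947610352944, 11663·9594947610352944 + 756·148023642285985537) = (3452799473617033826063, 223811747547751451844)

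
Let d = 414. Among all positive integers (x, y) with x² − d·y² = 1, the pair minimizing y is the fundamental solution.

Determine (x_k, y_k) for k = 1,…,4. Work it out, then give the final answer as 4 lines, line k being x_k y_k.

d=414: √d = [20; 2,1,7,2,7,1,2,40] (ℓ=8, even), read p_7/q_7
k=0  a_k=20  p_k/q_k = 20/1
…
k=2  a_k=1  p_k/q_k = 61/3
k=3  a_k=7  p_k/q_k = 468/23
…
k=5  a_k=7  p_k/q_k = 7447/366
k=6  a_k=1  p_k/q_k = 8444/415
k=7  a_k=2  p_k/q_k = 24335/1196
→ (24335, 1196).  Check: 24335²=592192225, 414·1196²=592192224, difference 1.
k=2:  x_2 = 24335·24335+414·1196·1196 = 1184384449,  y_2 = 24335·1196+1196·24335 = 58209320
k=3:  x_3 = 24335·1184384449+414·1196·58209320 = 57643991108495,  y_3 = 24335·58209320+1196·1184384449 = 2833047603204
k=4:  x_4 = 24335·57643991108495+414·1196·2833047603204 = 2805533046066067201,  y_4 = 24335·2833047603204+1196·57643991108495 = 137884426789729360

24335 1196
1184384449 58209320
57643991108495 2833047603204
2805533046066067201 137884426789729360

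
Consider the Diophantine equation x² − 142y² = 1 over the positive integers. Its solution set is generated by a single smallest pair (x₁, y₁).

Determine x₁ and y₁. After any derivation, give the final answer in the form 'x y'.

√142 → a₀=11, period (1,10,1,22); ℓ=4 even so k=3
k=0  a_k=11  p_k/q_k = 11/1
k=1  a_k=1  p_k/q_k = 12/1
k=2  a_k=10  p_k/q_k = 131/11
k=3  a_k=1  p_k/q_k = 143/12
→ (143, 12).  Check: 143²=20449, 142·12²=20448, difference 1.

143 12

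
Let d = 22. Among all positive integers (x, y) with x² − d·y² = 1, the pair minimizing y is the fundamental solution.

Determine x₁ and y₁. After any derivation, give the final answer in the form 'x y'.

197 42

√22 = [4; 1,2,4,2,1,8, …], period ℓ=6 (even) → k=5
k=0  a_k=4  p_k/q_k = 4/1
k=1  a_k=1  p_k/q_k = 5/1
k=2  a_k=2  p_k/q_k = 14/3
k=3  a_k=4  p_k/q_k = 61/13
k=4  a_k=2  p_k/q_k = 136/29
k=5  a_k=1  p_k/q_k = 197/42
(x₁, y₁) = (197, 42);  197² − 22·42² = 1 ✓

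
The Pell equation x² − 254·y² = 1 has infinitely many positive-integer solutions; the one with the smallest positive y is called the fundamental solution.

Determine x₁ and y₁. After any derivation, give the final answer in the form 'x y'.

255 16

√254 → a₀=15, period (1,14,1,30); ℓ=4 even so k=3
a_0=15:  p_0=15·1+0=15,  q_0=15·0+1=1
…
a_2=14:  p_2=14·16+15=239,  q_2=14·1+1=15
a_3=1:  p_3=1·239+16=255,  q_3=1·15+1=16
fundamental: x₁=255, y₁=16  (since 65025 − 254·256 = 1)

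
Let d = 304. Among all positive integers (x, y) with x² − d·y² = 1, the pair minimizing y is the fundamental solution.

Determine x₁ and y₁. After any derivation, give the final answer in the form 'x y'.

√304 → a₀=17, period (2,3,2,1,1,1,1,1,2,3,2,34); ℓ=12 even so k=11
k=0  a_k=17  p_k/q_k = 17/1
k=1  a_k=2  p_k/q_k = 35/2
…
k=3  a_k=2  p_k/q_k = 279/16
…
k=5  a_k=1  p_k/q_k = 680/39
…
k=9  a_k=2  p_k/q_k = 7445/427
k=10  a_k=3  p_k/q_k = 25177/1444
k=11  a_k=2  p_k/q_k = 57799/3315
→ (57799, 3315).  Check: 57799²=3340724401, 304·3315²=3340724400, difference 1.

57799 3315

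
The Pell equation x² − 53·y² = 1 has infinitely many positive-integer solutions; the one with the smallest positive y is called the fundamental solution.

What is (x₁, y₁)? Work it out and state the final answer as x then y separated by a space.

66249 9100

[7; 3,1,1,3,14] for √53; ℓ=5 ⇒ convergent index 9
k=0  a_k=7  p_k/q_k = 7/1
…
k=2  a_k=1  p_k/q_k = 29/4
k=3  a_k=1  p_k/q_k = 51/7
…
k=5  a_k=14  p_k/q_k = 2599/357
…
k=7  a_k=1  p_k/q_k = 10578/1453
k=8  a_k=1  p_k/q_k = 18557/2549
k=9  a_k=3  p_k/q_k = 66249/9100
→ (66249, 9100).  Check: 66249²=4388930001, 53·9100²=4388930000, difference 1.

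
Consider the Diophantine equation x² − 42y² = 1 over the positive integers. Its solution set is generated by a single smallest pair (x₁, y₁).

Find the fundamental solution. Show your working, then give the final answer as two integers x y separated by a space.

d=42: √d = [6; 2,12] (ℓ=2, even), read p_1/q_1
a_0=6:  p_0=6·1+0=6,  q_0=6·0+1=1
a_1=2:  p_1=2·6+1=13,  q_1=2·1+0=2
(x₁, y₁) = (13, 2);  13² − 42·2² = 1 ✓

13 2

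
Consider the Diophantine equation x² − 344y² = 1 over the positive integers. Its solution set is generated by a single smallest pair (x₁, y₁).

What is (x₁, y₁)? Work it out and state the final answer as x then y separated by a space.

10405 561

√344 = [18; 1,1,4,1,3,1,4,1,1,36, …], period ℓ=10 (even) → k=9
k=0  a_k=18  p_k/q_k = 18/1
…
k=5  a_k=3  p_k/q_k = 779/42
…
k=8  a_k=1  p_k/q_k = 5694/307
k=9  a_k=1  p_k/q_k = 10405/561
(x₁, y₁) = (10405, 561);  10405² − 344·561² = 1 ✓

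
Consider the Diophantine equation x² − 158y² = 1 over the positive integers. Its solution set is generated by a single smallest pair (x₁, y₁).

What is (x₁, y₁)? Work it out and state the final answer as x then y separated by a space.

d=158: √d = [12; 1,1,3,12,3,1,1,24] (ℓ=8, even), read p_7/q_7
i=0: a=12 ⇒ p=12, q=1
i=1: a=1 ⇒ p=13, q=1
i=2: a=1 ⇒ p=25, q=2
…
i=4: a=12 ⇒ p=1081, q=86
i=5: a=3 ⇒ p=3331, q=265
i=6: a=1 ⇒ p=4412, q=351
i=7: a=1 ⇒ p=7743, q=616
(x₁, y₁) = (7743, 616);  7743² − 158·616² = 1 ✓

7743 616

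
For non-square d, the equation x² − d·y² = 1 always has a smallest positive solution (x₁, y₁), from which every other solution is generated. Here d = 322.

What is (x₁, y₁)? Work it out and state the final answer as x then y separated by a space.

323 18

√322 = [17; 1,16,1,34, …], period ℓ=4 (even) → k=3
k=0  a_k=17  p_k/q_k = 17/1
…
k=2  a_k=16  p_k/q_k = 305/17
k=3  a_k=1  p_k/q_k = 323/18
fundamental: x₁=323, y₁=18  (since 104329 − 322·324 = 1)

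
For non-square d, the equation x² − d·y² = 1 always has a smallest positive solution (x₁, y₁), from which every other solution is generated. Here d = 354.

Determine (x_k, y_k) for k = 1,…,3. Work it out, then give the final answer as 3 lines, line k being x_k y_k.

√354 = [18; 1,4,2,2,18,2,2,4,1,36, …], period ℓ=10 (even) → k=9
a_0=18:  p_0=18·1+0=18,  q_0=18·0+1=1
…
a_4=2:  p_4=2·207+94=508,  q_4=2·11+5=27
…
a_6=2:  p_6=2·9351+508=19210,  q_6=2·497+27=1021
a_7=2:  p_7=2·19210+9351=47771,  q_7=2·1021+497=2539
a_8=4:  p_8=4·47771+19210=210294,  q_8=4·2539+1021=11177
a_9=1:  p_9=1·210294+47771=258065,  q_9=1·11177+2539=13716
(x₁, y₁) = (258065, 13716);  258065² − 354·13716² = 1 ✓
k=2:  x_2 = 258065·258065+354·13716·13716 = 133195088449,  y_2 = 258065·13716+13716·258065 = 7079239080
k=3:  x_3 = 258065·133195088449+354·13716·7079239080 = 68745981000924305,  y_3 = 258065·7079239080+13716·133195088449 = 3653807666346684

258065 13716
133195088449 7079239080
68745981000924305 3653807666346684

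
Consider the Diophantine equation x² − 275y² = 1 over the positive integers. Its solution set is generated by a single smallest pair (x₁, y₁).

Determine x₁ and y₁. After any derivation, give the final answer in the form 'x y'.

[16; 1,1,2,1,1,32] for √275; ℓ=6 ⇒ convergent index 5
k=0  a_k=16  p_k/q_k = 16/1
k=1  a_k=1  p_k/q_k = 17/1
k=2  a_k=1  p_k/q_k = 33/2
k=3  a_k=2  p_k/q_k = 83/5
k=4  a_k=1  p_k/q_k = 116/7
k=5  a_k=1  p_k/q_k = 199/12
→ (199, 12).  Check: 199²=39601, 275·12²=39600, difference 1.

199 12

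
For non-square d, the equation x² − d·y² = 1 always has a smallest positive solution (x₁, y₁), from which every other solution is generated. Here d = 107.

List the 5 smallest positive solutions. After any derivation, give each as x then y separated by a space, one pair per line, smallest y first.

d=107: √d = [10; 2,1,9,1,2,20] (ℓ=6, even), read p_5/q_5
k=0  a_k=10  p_k/q_k = 10/1
…
k=4  a_k=1  p_k/q_k = 331/32
k=5  a_k=2  p_k/q_k = 962/93
→ (962, 93).  Check: 962²=925444, 107·93²=925443, difference 1.
n=2: (962,93)∘(962,93) = (962·962+107·93·93, 962·93+93·962) = (1850887,178932)
n=3: (1850887,178932)∘(962,93) = (962·1850887+107·93·178932, 962·178932+93·1850887) = (3561105626,344265075)
n=4: (3561105626,344265075)∘(962,93) = (962·3561105626+107·93·344265075, 962·344265075+93·3561105626) = (6851565373537,662365825368)
n=5: (6851565373537,662365825368)∘(962,93) = (962·6851565373537+107·93·662365825368, 962·662365825368+93·6851565373537) = (13182408217579562,1274391503742957)

962 93
1850887 178932
3561105626 344265075
6851565373537 662365825368
13182408217579562 1274391503742957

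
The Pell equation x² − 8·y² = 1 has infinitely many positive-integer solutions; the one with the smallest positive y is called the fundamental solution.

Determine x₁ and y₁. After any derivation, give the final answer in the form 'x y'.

√8 = [2; 1,4, …], period ℓ=2 (even) → k=1
step 0: (2, 1)  from 2·(1,0) + (0,1)
step 1: (3, 1)  from 1·(2,1) + (1,0)
(x₁, y₁) = (3, 1);  3² − 8·1² = 1 ✓

3 1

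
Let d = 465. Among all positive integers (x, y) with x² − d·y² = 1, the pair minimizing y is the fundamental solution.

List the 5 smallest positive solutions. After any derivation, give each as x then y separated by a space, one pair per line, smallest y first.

√465 → a₀=21, period (1,1,3,2,2,2,3,1,1,42); ℓ=10 even so k=9
k=0  a_k=21  p_k/q_k = 21/1
…
k=3  a_k=3  p_k/q_k = 151/7
k=4  a_k=2  p_k/q_k = 345/16
…
k=8  a_k=1  p_k/q_k = 8949/415
k=9  a_k=1  p_k/q_k = 15871/736
fundamental: x₁=15871, y₁=736  (since 251888641 − 465·541696 = 1)
(15871+736√465)^2 = 503777281 + 23362112√465
(15871+736√465)^3 = 15990898437631 + 741560158368√465
(15871+736√465)^4 = 507583097703505921 + 23538602523554944√465
(15871+736√465)^5 = 16111702671313786506751 + 747162320561120874080√465

15871 736
503777281 23362112
15990898437631 741560158368
507583097703505921 23538602523554944
16111702671313786506751 747162320561120874080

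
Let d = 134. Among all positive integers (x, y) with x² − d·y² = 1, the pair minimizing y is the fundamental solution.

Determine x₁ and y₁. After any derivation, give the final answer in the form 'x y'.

145925 12606

√134 → a₀=11, period (1,1,2,1,3,…,1,1,22); ℓ=14 even so k=13
k=0  a_k=11  p_k/q_k = 11/1
…
k=2  a_k=1  p_k/q_k = 23/2
k=3  a_k=2  p_k/q_k = 58/5
…
k=8  a_k=1  p_k/q_k = 4503/389
…
k=10  a_k=1  p_k/q_k = 22133/1912
…
k=12  a_k=1  p_k/q_k = 84029/7259
k=13  a_k=1  p_k/q_k = 145925/12606
(x₁, y₁) = (145925, 12606);  145925² − 134·12606² = 1 ✓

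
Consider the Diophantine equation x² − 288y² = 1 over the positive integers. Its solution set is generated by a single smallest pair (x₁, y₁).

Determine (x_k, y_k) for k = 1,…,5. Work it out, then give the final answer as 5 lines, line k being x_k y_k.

17 1
577 34
19601 1155
665857 39236
22619537 1332869

√288 → a₀=16, period (1,32); ℓ=2 even so k=1
k=0  a_k=16  p_k/q_k = 16/1
k=1  a_k=1  p_k/q_k = 17/1
→ (17, 1).  Check: 17²=289, 288·1²=288, difference 1.
n=2: (17,1)∘(17,1) = (17·17+288·1·1, 17·1+1·17) = (577,34)
n=3: (577,34)∘(17,1) = (17·577+288·1·34, 17·34+1·577) = (19601,1155)
n=4: (19601,1155)∘(17,1) = (17·19601+288·1·1155, 17·1155+1·19601) = (665857,39236)
n=5: (665857,39236)∘(17,1) = (17·665857+288·1·39236, 17·39236+1·665857) = (22619537,1332869)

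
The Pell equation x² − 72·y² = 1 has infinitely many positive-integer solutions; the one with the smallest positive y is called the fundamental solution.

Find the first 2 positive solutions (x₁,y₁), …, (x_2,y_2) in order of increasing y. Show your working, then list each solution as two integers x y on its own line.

17 2
577 68

√72 = [8; 2,16, …], period ℓ=2 (even) → k=1
step 0: (8, 1)  from 8·(1,0) + (0,1)
step 1: (17, 2)  from 2·(8,1) + (1,0)
→ (17, 2).  Check: 17²=289, 72·2²=288, difference 1.
n=2: (17,2)∘(17,2) = (17·17+72·2·2, 17·2+2·17) = (577,68)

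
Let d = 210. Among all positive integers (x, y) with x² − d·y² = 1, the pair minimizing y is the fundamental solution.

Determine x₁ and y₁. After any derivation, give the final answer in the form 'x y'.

29 2

d=210: √d = [14; 2,28] (ℓ=2, even), read p_1/q_1
a_0=14:  p_0=14·1+0=14,  q_0=14·0+1=1
a_1=2:  p_1=2·14+1=29,  q_1=2·1+0=2
(x₁, y₁) = (29, 2);  29² − 210·2² = 1 ✓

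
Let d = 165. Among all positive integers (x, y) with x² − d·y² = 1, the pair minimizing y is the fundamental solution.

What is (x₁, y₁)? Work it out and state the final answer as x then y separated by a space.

d=165: √d = [12; 1,5,2,5,1,24] (ℓ=6, even), read p_5/q_5
a_0=12:  p_0=12·1+0=12,  q_0=12·0+1=1
…
a_2=5:  p_2=5·13+12=77,  q_2=5·1+1=6
…
a_4=5:  p_4=5·167+77=912,  q_4=5·13+6=71
a_5=1:  p_5=1·912+167=1079,  q_5=1·71+13=84
(x₁, y₁) = (1079, 84);  1079² − 165·84² = 1 ✓

1079 84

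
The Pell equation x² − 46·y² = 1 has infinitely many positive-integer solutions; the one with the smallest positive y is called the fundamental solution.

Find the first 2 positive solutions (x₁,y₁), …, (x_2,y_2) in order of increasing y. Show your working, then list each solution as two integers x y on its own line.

24335 3588
1184384449 174627960

√46 → a₀=6, period (1,3,1,1,2,6,2,1,1,3,1,12); ℓ=12 even so k=11
a_0=6:  p_0=6·1+0=6,  q_0=6·0+1=1
a_1=1:  p_1=1·6+1=7,  q_1=1·1+0=1
a_2=3:  p_2=3·7+6=27,  q_2=3·1+1=4
…
a_5=2:  p_5=2·61+34=156,  q_5=2·9+5=23
…
a_8=1:  p_8=1·2150+997=3147,  q_8=1·317+147=464
…
a_10=3:  p_10=3·5297+3147=19038,  q_10=3·781+464=2807
a_11=1:  p_11=1·19038+5297=24335,  q_11=1·2807+781=3588
fundamental: x₁=24335, y₁=3588  (since 592192225 − 46·12873744 = 1)
k=2:  x_2 = 24335·24335+46·3588·3588 = 1184384449,  y_2 = 24335·3588+3588·24335 = 174627960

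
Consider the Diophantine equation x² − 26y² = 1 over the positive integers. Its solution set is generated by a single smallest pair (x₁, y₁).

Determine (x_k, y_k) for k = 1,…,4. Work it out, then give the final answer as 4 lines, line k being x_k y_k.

d=26: √d = [5; 10] (ℓ=1, odd), read p_1/q_1
i=0: a=5 ⇒ p=5, q=1
i=1: a=10 ⇒ p=51, q=10
→ (51, 10).  Check: 51²=2601, 26·10²=2600, difference 1.
k=2:  x_2 = 51·51+26·10·10 = 5201,  y_2 = 51·10+10·51 = 1020
k=3:  x_3 = 51·5201+26·10·1020 = 530451,  y_3 = 51·1020+10·5201 = 104030
k=4:  x_4 = 51·530451+26·10·104030 = 54100801,  y_4 = 51·104030+10·530451 = 10610040

51 10
5201 1020
530451 104030
54100801 10610040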